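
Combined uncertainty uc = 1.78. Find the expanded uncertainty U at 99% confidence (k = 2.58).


U = k * uc
U = 2.58 * 1.78
U = 4.5924

4.5924


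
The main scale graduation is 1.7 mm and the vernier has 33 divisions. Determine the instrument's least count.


LC = MSD / n_div
= 1.7 / 33
= 0.0515

0.0515


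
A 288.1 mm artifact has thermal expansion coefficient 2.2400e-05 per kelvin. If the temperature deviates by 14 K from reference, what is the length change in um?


dL = L * alpha * dT
= 288.1 * 2.2400e-05 * 14
= 0.0903482 mm
dL_um = 0.0903482 * 1000 = 90.3482 um

90.3482


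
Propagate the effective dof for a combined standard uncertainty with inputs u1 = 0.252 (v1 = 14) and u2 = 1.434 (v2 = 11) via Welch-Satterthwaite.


uc = sqrt(u1^2 + u2^2) = sqrt(0.252^2 + 1.434^2) = 1.4559739
v_eff = uc^4 / (u1^4/v1 + u2^4/v2)
= 1.4559739^4 / (0.252^4/14 + 1.434^4/11)
= 4.4938064 / 0.38470624
v_eff = 11.6811

11.6811


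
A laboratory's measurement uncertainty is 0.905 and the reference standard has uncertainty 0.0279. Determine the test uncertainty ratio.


TUR = u_lab / u_ref
= 0.905 / 0.0279
= 32.4373

32.4373


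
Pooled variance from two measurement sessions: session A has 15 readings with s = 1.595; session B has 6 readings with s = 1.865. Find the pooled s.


s_p = sqrt(((n1-1)*s1^2 + (n2-1)*s2^2) / (n1+n2-2))
numerator = (15-1)*1.595^2 + (6-1)*1.865^2 = 35.61635 + 17.391125 = 53.007475
denominator = 15 + 6 - 2 = 19
s_p^2 = 53.007475 / 19 = 2.7898671
s_p = sqrt(2.7898671) = 1.6703

1.6703


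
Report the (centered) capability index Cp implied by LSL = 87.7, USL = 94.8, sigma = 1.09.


Cp = (USL - LSL) / (6 * sigma)
= (94.8 - 87.7) / (6 * 1.09)
= 7.1000 / 6.5400
= 1.0856

1.0856


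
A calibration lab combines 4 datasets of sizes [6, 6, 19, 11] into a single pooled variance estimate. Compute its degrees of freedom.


nu = sum_i (n_i - 1)
nu = ((6 - 1) + (6 - 1) + (19 - 1) + (11 - 1))
nu = 5 + 5 + 18 + 10
nu = 38

38


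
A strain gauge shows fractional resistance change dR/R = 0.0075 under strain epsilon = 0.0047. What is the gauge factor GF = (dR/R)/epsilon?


GF = (dR/R) / epsilon
= 0.0075 / 0.0047
= 1.5957

1.5957


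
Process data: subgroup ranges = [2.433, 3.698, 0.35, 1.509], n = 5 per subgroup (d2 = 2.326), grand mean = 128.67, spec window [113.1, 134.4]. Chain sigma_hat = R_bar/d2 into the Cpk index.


R_bar = (2.433 + 3.698 + 0.35 + 1.509) / 4 = 1.9975
sigma = R_bar / d2 = 1.9975 / 2.326 = 0.85877042
Cp = (USL - LSL)/(6*sigma) = (134.4 - 113.1)/(6*0.85877042) = 4.1338
Cpu = (134.4 - 128.67)/(3*0.85877042) = 2.2241
Cpl = (128.67 - 113.1)/(3*0.85877042) = 6.0435
Cpk = min(Cpu, Cpl) = 2.2241

2.2241


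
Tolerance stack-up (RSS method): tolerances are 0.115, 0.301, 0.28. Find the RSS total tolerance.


RSS = sqrt(0.115^2 + 0.301^2 + 0.28^2)
= sqrt(0.182226)
= 0.4269

0.4269


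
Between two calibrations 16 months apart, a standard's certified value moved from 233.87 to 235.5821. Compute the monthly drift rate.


rate = (v2 - v1) / months
= (235.5821 - 233.87) / 16
= 1.7121 / 16
= 0.1070

0.1070


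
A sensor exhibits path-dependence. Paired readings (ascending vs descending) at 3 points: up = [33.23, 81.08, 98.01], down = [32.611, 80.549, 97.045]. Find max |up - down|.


|33.23 - 32.611| = 0.6190
|81.08 - 80.549| = 0.5310
|98.01 - 97.045| = 0.9650
hysteresis = max(diffs) = 0.9650

0.9650


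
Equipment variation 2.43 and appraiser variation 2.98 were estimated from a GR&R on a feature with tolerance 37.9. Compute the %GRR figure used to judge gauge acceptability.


GRR = sqrt(EV^2 + AV^2) = sqrt(2.43^2 + 2.98^2) = 3.8451658
%GRR = GRR / tol * 100 = 3.8451658 / 37.9 * 100
%GRR = 10.1456

10.1456


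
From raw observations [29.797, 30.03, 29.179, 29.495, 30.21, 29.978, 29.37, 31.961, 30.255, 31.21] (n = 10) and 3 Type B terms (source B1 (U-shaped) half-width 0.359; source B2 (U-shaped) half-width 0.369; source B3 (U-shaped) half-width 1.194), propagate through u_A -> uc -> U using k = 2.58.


mean = (29.797 + 30.03 + 29.179 + 29.495 + 30.21 + 29.978 + 29.37 + 31.961 + 30.255 + 31.21) / 10 = 30.1485
s = sqrt(sum((x - mean)^2)/(n-1)) = 0.85419114
u_A = s / sqrt(n) = 0.85419114 / sqrt(10) = 0.27011896
u_B1 = 0.359 / sqrt(2) = 0.25385133
u_B2 = 0.369 / sqrt(2) = 0.2609224
u_B3 = 1.194 / sqrt(2) = 0.8442855
uc = sqrt(0.27011896^2 + 0.25385133^2 + 0.2609224^2 + 0.8442855^2) = 0.95828141
U = k * uc = 2.58 * 0.95828141
U = 2.4724

2.4724


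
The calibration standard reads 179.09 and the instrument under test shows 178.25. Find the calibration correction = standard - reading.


Correction = standard - reading
= 179.09 - 178.25
= 0.8400

0.8400


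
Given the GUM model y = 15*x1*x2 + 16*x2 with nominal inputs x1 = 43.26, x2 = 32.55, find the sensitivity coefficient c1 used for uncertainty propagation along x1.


y = 15*x1*x2 + 16*x2
dy/dx1 = 15*x2
Evaluate at x2 = 32.55: c1 = 15 * 32.55
c1 = 488.2500

488.2500


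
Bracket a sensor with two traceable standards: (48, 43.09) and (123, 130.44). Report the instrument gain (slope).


slope = (y2 - y1) / (x2 - x1)
= (130.44 - 43.09) / (123 - 48)
= 87.3500 / 75
= 1.1647

1.1647


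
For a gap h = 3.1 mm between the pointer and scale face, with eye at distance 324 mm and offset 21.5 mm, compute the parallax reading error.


error = h * offset / d
= 3.1 * 21.5 / 324
= 0.2057

0.2057


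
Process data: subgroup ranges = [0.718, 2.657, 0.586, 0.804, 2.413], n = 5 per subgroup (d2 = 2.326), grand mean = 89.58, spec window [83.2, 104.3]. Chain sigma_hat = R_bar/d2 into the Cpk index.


R_bar = (0.718 + 2.657 + 0.586 + 0.804 + 2.413) / 5 = 1.4356
sigma = R_bar / d2 = 1.4356 / 2.326 = 0.6171969
Cp = (USL - LSL)/(6*sigma) = (104.3 - 83.2)/(6*0.6171969) = 5.6978
Cpu = (104.3 - 89.58)/(3*0.6171969) = 7.9499
Cpl = (89.58 - 83.2)/(3*0.6171969) = 3.4457
Cpk = min(Cpu, Cpl) = 3.4457

3.4457


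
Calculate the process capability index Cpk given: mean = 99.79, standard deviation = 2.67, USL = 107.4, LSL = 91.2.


Cpu = (USL - mean) / (3*sigma) = (107.4 - 99.79) / (3*2.67) = 0.9501
Cpl = (mean - LSL) / (3*sigma) = (99.79 - 91.2) / (3*2.67) = 1.0724
Cpk = min(Cpu, Cpl) = 0.9501

0.9501


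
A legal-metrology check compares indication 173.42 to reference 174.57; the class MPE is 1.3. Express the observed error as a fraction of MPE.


e = indication - reference = 173.42 - 174.57 = -1.1500
|e| = 1.1500
ratio = |e| / MPE = 1.1500 / 1.3
ratio = 0.8846

0.8846


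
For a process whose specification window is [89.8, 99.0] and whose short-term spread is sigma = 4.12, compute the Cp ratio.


Cp = (USL - LSL) / (6 * sigma)
= (99.0 - 89.8) / (6 * 4.12)
= 9.2000 / 24.7200
= 0.3722

0.3722


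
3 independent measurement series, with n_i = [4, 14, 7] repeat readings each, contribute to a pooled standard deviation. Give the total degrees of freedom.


nu = sum_i (n_i - 1)
nu = ((4 - 1) + (14 - 1) + (7 - 1))
nu = 3 + 13 + 6
nu = 22

22


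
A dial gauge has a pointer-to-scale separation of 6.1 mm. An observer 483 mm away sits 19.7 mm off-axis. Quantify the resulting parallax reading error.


error = h * offset / d
= 6.1 * 19.7 / 483
= 0.2488

0.2488


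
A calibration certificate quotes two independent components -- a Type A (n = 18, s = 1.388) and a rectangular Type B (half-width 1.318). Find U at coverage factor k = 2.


u_A = s / sqrt(n) = 1.388 / sqrt(18) = 0.32715474
u_B = half_width / sqrt(3) = 1.318 / sqrt(3) = 0.76094765
uc = sqrt(u_A^2 + u_B^2) = sqrt(0.32715474^2 + 0.76094765^2) = 0.82829436
U = k * uc = 2 * 0.82829436
U = 1.6566

1.6566


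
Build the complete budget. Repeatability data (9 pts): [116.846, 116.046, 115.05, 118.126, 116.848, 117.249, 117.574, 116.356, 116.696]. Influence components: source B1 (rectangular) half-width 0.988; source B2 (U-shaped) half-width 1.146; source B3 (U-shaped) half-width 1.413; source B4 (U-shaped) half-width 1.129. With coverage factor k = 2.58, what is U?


mean = (116.846 + 116.046 + 115.05 + 118.126 + 116.848 + 117.249 + 117.574 + 116.356 + 116.696) / 9 = 116.7545556
s = sqrt(sum((x - mean)^2)/(n-1)) = 0.89329126
u_A = s / sqrt(n) = 0.89329126 / sqrt(9) = 0.29776375
u_B1 = 0.988 / sqrt(3) = 0.57042207
u_B2 = 1.146 / sqrt(2) = 0.81034437
u_B3 = 1.413 / sqrt(2) = 0.99914188
u_B4 = 1.129 / sqrt(2) = 0.79832356
uc = sqrt(0.29776375^2 + 0.57042207^2 + 0.81034437^2 + 0.99914188^2 + 0.79832356^2) = 1.6450859
U = k * uc = 2.58 * 1.6450859
U = 4.2443

4.2443


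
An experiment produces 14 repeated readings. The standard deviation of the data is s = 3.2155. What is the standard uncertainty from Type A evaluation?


u_A = s / sqrt(n)
u_A = 3.2155 / sqrt(14)
u_A = 3.2155 / 3.7416574
u_A = 0.8594

0.8594


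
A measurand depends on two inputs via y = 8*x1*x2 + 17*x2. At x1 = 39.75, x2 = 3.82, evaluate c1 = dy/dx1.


y = 8*x1*x2 + 17*x2
dy/dx1 = 8*x2
Evaluate at x2 = 3.82: c1 = 8 * 3.82
c1 = 30.5600

30.5600


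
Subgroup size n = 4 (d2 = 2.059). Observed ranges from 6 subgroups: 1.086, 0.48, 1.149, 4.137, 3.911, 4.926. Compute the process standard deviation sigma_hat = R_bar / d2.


R_bar = (1.086 + 0.48 + 1.149 + 4.137 + 3.911 + 4.926) / 6
R_bar = 15.689 / 6 = 2.6148333
sigma_hat = R_bar / d2 = 2.6148333 / 2.059 = 1.2700

1.2700


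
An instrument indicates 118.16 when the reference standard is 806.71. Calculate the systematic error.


Systematic error = measured - true
= 118.16 - 806.71
= -688.5500

-688.5500


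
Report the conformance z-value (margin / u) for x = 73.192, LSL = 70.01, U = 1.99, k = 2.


u = U / k = 1.99 / 2 = 0.995
margin = |LSL - x| = |70.01 - 73.192| = 3.182
z = margin / u = 3.182 / 0.995
z = 3.1980

3.1980


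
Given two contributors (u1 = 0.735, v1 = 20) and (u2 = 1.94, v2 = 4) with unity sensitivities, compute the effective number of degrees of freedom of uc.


uc = sqrt(u1^2 + u2^2) = sqrt(0.735^2 + 1.94^2) = 2.0745662
v_eff = uc^4 / (u1^4/v1 + u2^4/v2)
= 2.0745662^4 / (0.735^4/20 + 1.94^4/4)
= 18.522909 / 3.5557634
v_eff = 5.2093

5.2093


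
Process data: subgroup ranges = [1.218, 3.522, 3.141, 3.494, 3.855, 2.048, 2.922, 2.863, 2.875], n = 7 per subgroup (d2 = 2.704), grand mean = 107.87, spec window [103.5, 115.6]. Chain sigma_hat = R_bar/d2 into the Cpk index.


R_bar = (1.218 + 3.522 + 3.141 + 3.494 + 3.855 + 2.048 + 2.922 + 2.863 + 2.875) / 9 = 2.882
sigma = R_bar / d2 = 2.882 / 2.704 = 1.0658284
Cp = (USL - LSL)/(6*sigma) = (115.6 - 103.5)/(6*1.0658284) = 1.8921
Cpu = (115.6 - 107.87)/(3*1.0658284) = 2.4175
Cpl = (107.87 - 103.5)/(3*1.0658284) = 1.3667
Cpk = min(Cpu, Cpl) = 1.3667

1.3667


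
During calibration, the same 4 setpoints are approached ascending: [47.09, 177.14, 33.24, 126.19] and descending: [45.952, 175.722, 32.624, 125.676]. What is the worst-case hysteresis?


|47.09 - 45.952| = 1.1380
|177.14 - 175.722| = 1.4180
|33.24 - 32.624| = 0.6160
|126.19 - 125.676| = 0.5140
hysteresis = max(diffs) = 1.4180

1.4180


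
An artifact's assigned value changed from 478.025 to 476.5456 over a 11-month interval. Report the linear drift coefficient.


rate = (v2 - v1) / months
= (476.5456 - 478.025) / 11
= -1.4794 / 11
= -0.1345

-0.1345


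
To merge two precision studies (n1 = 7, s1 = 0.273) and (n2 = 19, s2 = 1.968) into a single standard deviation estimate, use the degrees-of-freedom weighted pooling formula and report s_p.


s_p = sqrt(((n1-1)*s1^2 + (n2-1)*s2^2) / (n1+n2-2))
numerator = (7-1)*0.273^2 + (19-1)*1.968^2 = 0.447174 + 69.714432 = 70.161606
denominator = 7 + 19 - 2 = 24
s_p^2 = 70.161606 / 24 = 2.9234003
s_p = sqrt(2.9234003) = 1.7098

1.7098


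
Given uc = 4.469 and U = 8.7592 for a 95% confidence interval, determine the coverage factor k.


k = U / uc
k = 8.7592 / 4.469
k = 1.96

1.96


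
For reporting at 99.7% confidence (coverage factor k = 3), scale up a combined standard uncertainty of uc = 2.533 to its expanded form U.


U = k * uc
U = 3 * 2.533
U = 7.5990

7.5990


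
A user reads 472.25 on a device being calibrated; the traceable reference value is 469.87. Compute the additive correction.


Correction = standard - reading
= 469.87 - 472.25
= -2.3800

-2.3800


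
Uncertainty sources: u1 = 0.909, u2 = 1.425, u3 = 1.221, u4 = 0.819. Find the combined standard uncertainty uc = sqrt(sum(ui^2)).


uc = sqrt(0.909^2 + 1.425^2 + 1.221^2 + 0.819^2)
uc = sqrt(5.018508)
uc = 2.2402

2.2402


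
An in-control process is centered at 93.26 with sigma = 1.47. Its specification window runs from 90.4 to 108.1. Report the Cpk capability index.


Cpu = (USL - mean) / (3*sigma) = (108.1 - 93.26) / (3*1.47) = 3.3651
Cpl = (mean - LSL) / (3*sigma) = (93.26 - 90.4) / (3*1.47) = 0.6485
Cpk = min(Cpu, Cpl) = 0.6485

0.6485


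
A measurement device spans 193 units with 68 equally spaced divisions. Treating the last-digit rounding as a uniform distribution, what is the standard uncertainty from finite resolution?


resolution = range / divisions
resolution = 193 / 68 = 2.8382353
u_res = resolution / (2*sqrt(3))
u_res = 2.8382353 / 3.4641016
u_res = 0.8193

0.8193


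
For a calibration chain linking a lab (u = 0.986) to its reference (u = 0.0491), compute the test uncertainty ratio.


TUR = u_lab / u_ref
= 0.986 / 0.0491
= 20.0815

20.0815


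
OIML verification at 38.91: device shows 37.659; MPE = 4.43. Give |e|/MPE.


e = indication - reference = 37.659 - 38.91 = -1.2510
|e| = 1.2510
ratio = |e| / MPE = 1.2510 / 4.43
ratio = 0.2824

0.2824


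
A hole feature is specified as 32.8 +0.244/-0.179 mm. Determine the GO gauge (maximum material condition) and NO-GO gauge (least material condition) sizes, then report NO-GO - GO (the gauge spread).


GO = nominal - lower_tol (smallest hole = maximum material condition)
GO = 32.8 - 0.179 = 32.621
NO-GO = nominal + upper_tol (largest hole = least material condition)
NO-GO = 32.8 + 0.244 = 33.044
spread = NO-GO - GO = 33.044 - 32.621 = 0.4230

0.4230


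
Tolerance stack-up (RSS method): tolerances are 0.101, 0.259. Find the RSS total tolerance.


RSS = sqrt(0.101^2 + 0.259^2)
= sqrt(0.077282)
= 0.2780

0.2780


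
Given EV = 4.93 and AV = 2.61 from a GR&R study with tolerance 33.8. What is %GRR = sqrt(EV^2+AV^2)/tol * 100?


GRR = sqrt(EV^2 + AV^2) = sqrt(4.93^2 + 2.61^2) = 5.5782614
%GRR = GRR / tol * 100 = 5.5782614 / 33.8 * 100
%GRR = 16.5037

16.5037


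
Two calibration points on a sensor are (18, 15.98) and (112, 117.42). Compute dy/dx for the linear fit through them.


slope = (y2 - y1) / (x2 - x1)
= (117.42 - 15.98) / (112 - 18)
= 101.4400 / 94
= 1.0791

1.0791


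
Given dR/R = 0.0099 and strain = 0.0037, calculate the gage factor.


GF = (dR/R) / epsilon
= 0.0099 / 0.0037
= 2.6757

2.6757


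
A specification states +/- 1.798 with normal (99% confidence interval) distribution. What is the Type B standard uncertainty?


u_B = half_width / 2.576
u_B = 1.798 / 2.576
u_B = 0.6980

0.6980


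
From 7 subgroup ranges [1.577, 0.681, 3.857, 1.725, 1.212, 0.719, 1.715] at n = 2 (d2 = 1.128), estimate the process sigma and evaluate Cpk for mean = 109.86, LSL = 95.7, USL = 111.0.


R_bar = (1.577 + 0.681 + 3.857 + 1.725 + 1.212 + 0.719 + 1.715) / 7 = 1.6408571
sigma = R_bar / d2 = 1.6408571 / 1.128 = 1.4546605
Cp = (USL - LSL)/(6*sigma) = (111.0 - 95.7)/(6*1.4546605) = 1.7530
Cpu = (111.0 - 109.86)/(3*1.4546605) = 0.2612
Cpl = (109.86 - 95.7)/(3*1.4546605) = 3.2447
Cpk = min(Cpu, Cpl) = 0.2612

0.2612


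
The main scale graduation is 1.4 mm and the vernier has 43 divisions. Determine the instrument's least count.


LC = MSD / n_div
= 1.4 / 43
= 0.0326

0.0326


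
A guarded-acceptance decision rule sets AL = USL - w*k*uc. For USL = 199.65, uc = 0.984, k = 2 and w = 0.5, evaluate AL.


U = k * uc = 2 * 0.984 = 1.968
guard band g = w * U = 0.5 * 1.968 = 0.984
AL = USL - g = 199.65 - 0.984
AL = 198.6660

198.6660


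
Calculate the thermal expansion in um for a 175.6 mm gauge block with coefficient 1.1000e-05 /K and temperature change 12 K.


dL = L * alpha * dT
= 175.6 * 1.1000e-05 * 12
= 0.0231792 mm
dL_um = 0.0231792 * 1000 = 23.1792 um

23.1792


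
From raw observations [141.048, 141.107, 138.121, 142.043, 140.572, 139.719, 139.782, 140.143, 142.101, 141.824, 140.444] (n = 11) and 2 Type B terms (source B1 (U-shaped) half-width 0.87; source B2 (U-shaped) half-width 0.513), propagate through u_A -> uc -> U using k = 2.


mean = (141.048 + 141.107 + 138.121 + 142.043 + 140.572 + 139.719 + 139.782 + 140.143 + 142.101 + 141.824 + 140.444) / 11 = 140.6276364
s = sqrt(sum((x - mean)^2)/(n-1)) = 1.1877488
u_A = s / sqrt(n) = 1.1877488 / sqrt(11) = 0.35811974
u_B1 = 0.87 / sqrt(2) = 0.6151829
u_B2 = 0.513 / sqrt(2) = 0.36274578
uc = sqrt(0.35811974^2 + 0.6151829^2 + 0.36274578^2) = 0.79892694
U = k * uc = 2 * 0.79892694
U = 1.5979

1.5979


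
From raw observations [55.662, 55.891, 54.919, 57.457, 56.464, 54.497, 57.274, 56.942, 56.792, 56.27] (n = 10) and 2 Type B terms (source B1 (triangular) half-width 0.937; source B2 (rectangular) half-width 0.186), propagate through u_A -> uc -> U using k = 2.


mean = (55.662 + 55.891 + 54.919 + 57.457 + 56.464 + 54.497 + 57.274 + 56.942 + 56.792 + 56.27) / 10 = 56.2168
s = sqrt(sum((x - mean)^2)/(n-1)) = 0.9793661
u_A = s / sqrt(n) = 0.9793661 / sqrt(10) = 0.30970275
u_B1 = 0.937 / sqrt(6) = 0.38252865
u_B2 = 0.186 / sqrt(3) = 0.10738715
uc = sqrt(0.30970275^2 + 0.38252865^2 + 0.10738715^2) = 0.50376181
U = k * uc = 2 * 0.50376181
U = 1.0075

1.0075


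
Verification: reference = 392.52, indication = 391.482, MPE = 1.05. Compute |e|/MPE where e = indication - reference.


e = indication - reference = 391.482 - 392.52 = -1.0380
|e| = 1.0380
ratio = |e| / MPE = 1.0380 / 1.05
ratio = 0.9886

0.9886


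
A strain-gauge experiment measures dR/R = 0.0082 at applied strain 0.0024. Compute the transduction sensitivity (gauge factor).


GF = (dR/R) / epsilon
= 0.0082 / 0.0024
= 3.4167

3.4167


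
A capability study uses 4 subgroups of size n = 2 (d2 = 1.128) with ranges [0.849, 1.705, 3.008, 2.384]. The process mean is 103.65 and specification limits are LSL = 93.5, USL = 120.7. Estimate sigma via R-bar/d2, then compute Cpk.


R_bar = (0.849 + 1.705 + 3.008 + 2.384) / 4 = 1.9865
sigma = R_bar / d2 = 1.9865 / 1.128 = 1.7610816
Cp = (USL - LSL)/(6*sigma) = (120.7 - 93.5)/(6*1.7610816) = 2.5742
Cpu = (120.7 - 103.65)/(3*1.7610816) = 3.2272
Cpl = (103.65 - 93.5)/(3*1.7610816) = 1.9212
Cpk = min(Cpu, Cpl) = 1.9212

1.9212


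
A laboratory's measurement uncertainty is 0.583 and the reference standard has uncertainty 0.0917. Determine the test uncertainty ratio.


TUR = u_lab / u_ref
= 0.583 / 0.0917
= 6.3577

6.3577


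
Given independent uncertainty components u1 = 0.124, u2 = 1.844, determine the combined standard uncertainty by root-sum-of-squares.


uc = sqrt(0.124^2 + 1.844^2)
uc = sqrt(3.415712)
uc = 1.8482

1.8482


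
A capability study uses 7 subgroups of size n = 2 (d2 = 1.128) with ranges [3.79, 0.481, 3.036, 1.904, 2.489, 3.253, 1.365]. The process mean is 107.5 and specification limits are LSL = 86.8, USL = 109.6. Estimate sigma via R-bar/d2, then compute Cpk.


R_bar = (3.79 + 0.481 + 3.036 + 1.904 + 2.489 + 3.253 + 1.365) / 7 = 2.3311429
sigma = R_bar / d2 = 2.3311429 / 1.128 = 2.066616
Cp = (USL - LSL)/(6*sigma) = (109.6 - 86.8)/(6*2.066616) = 1.8388
Cpu = (109.6 - 107.5)/(3*2.066616) = 0.3387
Cpl = (107.5 - 86.8)/(3*2.066616) = 3.3388
Cpk = min(Cpu, Cpl) = 0.3387

0.3387


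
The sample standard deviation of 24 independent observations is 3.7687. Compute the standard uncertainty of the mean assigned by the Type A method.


u_A = s / sqrt(n)
u_A = 3.7687 / sqrt(24)
u_A = 3.7687 / 4.8989795
u_A = 0.7693

0.7693


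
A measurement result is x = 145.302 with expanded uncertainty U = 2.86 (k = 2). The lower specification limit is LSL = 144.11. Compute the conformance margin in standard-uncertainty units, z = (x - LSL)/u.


u = U / k = 2.86 / 2 = 1.43
margin = |LSL - x| = |144.11 - 145.302| = 1.192
z = margin / u = 1.192 / 1.43
z = 0.8336

0.8336


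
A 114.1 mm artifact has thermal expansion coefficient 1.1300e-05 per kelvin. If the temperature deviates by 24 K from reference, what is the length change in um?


dL = L * alpha * dT
= 114.1 * 1.1300e-05 * 24
= 0.0309439 mm
dL_um = 0.0309439 * 1000 = 30.9439 um

30.9439


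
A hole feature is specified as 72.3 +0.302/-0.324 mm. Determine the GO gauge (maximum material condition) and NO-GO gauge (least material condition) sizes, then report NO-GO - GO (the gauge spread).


GO = nominal - lower_tol (smallest hole = maximum material condition)
GO = 72.3 - 0.324 = 71.976
NO-GO = nominal + upper_tol (largest hole = least material condition)
NO-GO = 72.3 + 0.302 = 72.602
spread = NO-GO - GO = 72.602 - 71.976 = 0.6260

0.6260


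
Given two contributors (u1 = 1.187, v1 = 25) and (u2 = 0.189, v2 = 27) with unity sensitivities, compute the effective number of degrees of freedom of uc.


uc = sqrt(u1^2 + u2^2) = sqrt(1.187^2 + 0.189^2) = 1.2019526
v_eff = uc^4 / (u1^4/v1 + u2^4/v2)
= 1.2019526^4 / (1.187^4/25 + 0.189^4/27)
= 2.0871293 / 0.079455005
v_eff = 26.2681

26.2681


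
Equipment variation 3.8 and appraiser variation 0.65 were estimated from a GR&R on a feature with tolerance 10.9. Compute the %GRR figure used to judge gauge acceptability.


GRR = sqrt(EV^2 + AV^2) = sqrt(3.8^2 + 0.65^2) = 3.8551913
%GRR = GRR / tol * 100 = 3.8551913 / 10.9 * 100
%GRR = 35.3687

35.3687


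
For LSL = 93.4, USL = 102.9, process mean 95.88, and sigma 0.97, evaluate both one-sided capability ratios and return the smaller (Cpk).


Cpu = (USL - mean) / (3*sigma) = (102.9 - 95.88) / (3*0.97) = 2.4124
Cpl = (mean - LSL) / (3*sigma) = (95.88 - 93.4) / (3*0.97) = 0.8522
Cpk = min(Cpu, Cpl) = 0.8522

0.8522


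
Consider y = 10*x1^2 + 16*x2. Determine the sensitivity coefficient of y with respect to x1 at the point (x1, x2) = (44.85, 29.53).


y = 10*x1^2 + 16*x2
dy/dx1 = 2*10*x1
Evaluate at x1 = 44.85: c1 = 20 * 44.85
c1 = 897.0000

897.0000


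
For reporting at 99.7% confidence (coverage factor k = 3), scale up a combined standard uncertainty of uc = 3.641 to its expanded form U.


U = k * uc
U = 3 * 3.641
U = 10.9230

10.9230


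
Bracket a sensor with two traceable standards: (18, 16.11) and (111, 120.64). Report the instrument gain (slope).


slope = (y2 - y1) / (x2 - x1)
= (120.64 - 16.11) / (111 - 18)
= 104.5300 / 93
= 1.1240

1.1240


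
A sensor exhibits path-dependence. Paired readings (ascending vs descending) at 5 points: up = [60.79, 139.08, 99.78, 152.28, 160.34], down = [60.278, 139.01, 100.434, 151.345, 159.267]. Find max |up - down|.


|60.79 - 60.278| = 0.5120
|139.08 - 139.01| = 0.0700
|99.78 - 100.434| = 0.6540
|152.28 - 151.345| = 0.9350
|160.34 - 159.267| = 1.0730
hysteresis = max(diffs) = 1.0730

1.0730


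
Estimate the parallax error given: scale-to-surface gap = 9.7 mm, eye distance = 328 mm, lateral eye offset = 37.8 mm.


error = h * offset / d
= 9.7 * 37.8 / 328
= 1.1179

1.1179


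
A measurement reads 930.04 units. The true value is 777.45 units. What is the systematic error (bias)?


Systematic error = measured - true
= 930.04 - 777.45
= 152.5900

152.5900


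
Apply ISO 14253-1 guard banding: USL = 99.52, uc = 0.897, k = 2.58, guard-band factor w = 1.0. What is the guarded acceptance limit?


U = k * uc = 2.58 * 0.897 = 2.31426
guard band g = w * U = 1.0 * 2.31426 = 2.31426
AL = USL - g = 99.52 - 2.31426
AL = 97.2057

97.2057


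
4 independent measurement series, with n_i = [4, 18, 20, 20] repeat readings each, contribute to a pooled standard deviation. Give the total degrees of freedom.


nu = sum_i (n_i - 1)
nu = ((4 - 1) + (18 - 1) + (20 - 1) + (20 - 1))
nu = 3 + 17 + 19 + 19
nu = 58

58


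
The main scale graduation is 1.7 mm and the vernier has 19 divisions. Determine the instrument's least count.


LC = MSD / n_div
= 1.7 / 19
= 0.0895

0.0895


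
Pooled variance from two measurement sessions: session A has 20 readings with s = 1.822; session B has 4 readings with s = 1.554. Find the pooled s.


s_p = sqrt(((n1-1)*s1^2 + (n2-1)*s2^2) / (n1+n2-2))
numerator = (20-1)*1.822^2 + (4-1)*1.554^2 = 63.073996 + 7.244748 = 70.318744
denominator = 20 + 4 - 2 = 22
s_p^2 = 70.318744 / 22 = 3.1963065
s_p = sqrt(3.1963065) = 1.7878

1.7878


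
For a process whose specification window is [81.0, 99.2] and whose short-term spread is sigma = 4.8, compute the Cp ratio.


Cp = (USL - LSL) / (6 * sigma)
= (99.2 - 81.0) / (6 * 4.8)
= 18.2000 / 28.8000
= 0.6319

0.6319


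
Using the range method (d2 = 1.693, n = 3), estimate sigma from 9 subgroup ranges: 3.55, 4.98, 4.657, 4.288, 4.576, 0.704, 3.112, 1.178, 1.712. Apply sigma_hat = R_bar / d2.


R_bar = (3.55 + 4.98 + 4.657 + 4.288 + 4.576 + 0.704 + 3.112 + 1.178 + 1.712) / 9
R_bar = 28.757 / 9 = 3.1952222
sigma_hat = R_bar / d2 = 3.1952222 / 1.693 = 1.8873

1.8873


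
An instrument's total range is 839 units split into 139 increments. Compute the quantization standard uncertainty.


resolution = range / divisions
resolution = 839 / 139 = 6.0359712
u_res = resolution / (2*sqrt(3))
u_res = 6.0359712 / 3.4641016
u_res = 1.7424

1.7424


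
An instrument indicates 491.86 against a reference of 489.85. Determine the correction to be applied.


Correction = standard - reading
= 489.85 - 491.86
= -2.0100

-2.0100


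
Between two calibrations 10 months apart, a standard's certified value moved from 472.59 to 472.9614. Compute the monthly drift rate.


rate = (v2 - v1) / months
= (472.9614 - 472.59) / 10
= 0.3714 / 10
= 0.0371

0.0371


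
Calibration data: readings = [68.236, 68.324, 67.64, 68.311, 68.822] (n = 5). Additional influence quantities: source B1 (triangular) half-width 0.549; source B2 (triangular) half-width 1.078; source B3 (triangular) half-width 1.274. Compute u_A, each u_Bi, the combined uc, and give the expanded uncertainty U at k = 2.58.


mean = (68.236 + 68.324 + 67.64 + 68.311 + 68.822) / 5 = 68.2666
s = sqrt(sum((x - mean)^2)/(n-1)) = 0.42050541
u_A = s / sqrt(n) = 0.42050541 / sqrt(5) = 0.18805574
u_B1 = 0.549 / sqrt(6) = 0.22412831
u_B2 = 1.078 / sqrt(6) = 0.44009166
u_B3 = 1.274 / sqrt(6) = 0.52010832
uc = sqrt(0.18805574^2 + 0.22412831^2 + 0.44009166^2 + 0.52010832^2) = 0.74147946
U = k * uc = 2.58 * 0.74147946
U = 1.9130

1.9130


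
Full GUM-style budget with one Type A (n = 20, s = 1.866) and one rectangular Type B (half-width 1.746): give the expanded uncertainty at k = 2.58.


u_A = s / sqrt(n) = 1.866 / sqrt(20) = 0.41725028
u_B = half_width / sqrt(3) = 1.746 / sqrt(3) = 1.0080536
uc = sqrt(u_A^2 + u_B^2) = sqrt(0.41725028^2 + 1.0080536^2) = 1.0909949
U = k * uc = 2.58 * 1.0909949
U = 2.8148

2.8148


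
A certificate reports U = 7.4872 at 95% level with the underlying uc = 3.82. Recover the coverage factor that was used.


k = U / uc
k = 7.4872 / 3.82
k = 1.96

1.96


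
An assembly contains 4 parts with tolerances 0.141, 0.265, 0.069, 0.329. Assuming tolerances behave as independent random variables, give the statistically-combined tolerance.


RSS = sqrt(0.141^2 + 0.265^2 + 0.069^2 + 0.329^2)
= sqrt(0.203108)
= 0.4507

0.4507


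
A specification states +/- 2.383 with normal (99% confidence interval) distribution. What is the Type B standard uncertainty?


u_B = half_width / 2.576
u_B = 2.383 / 2.576
u_B = 0.9251

0.9251


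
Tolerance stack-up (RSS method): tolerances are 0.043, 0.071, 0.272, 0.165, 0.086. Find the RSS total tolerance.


RSS = sqrt(0.043^2 + 0.071^2 + 0.272^2 + 0.165^2 + 0.086^2)
= sqrt(0.115495)
= 0.3398

0.3398


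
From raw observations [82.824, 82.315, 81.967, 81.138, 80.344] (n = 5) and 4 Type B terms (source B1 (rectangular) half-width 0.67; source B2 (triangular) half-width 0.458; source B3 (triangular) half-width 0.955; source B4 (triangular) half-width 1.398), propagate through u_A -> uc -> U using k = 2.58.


mean = (82.824 + 82.315 + 81.967 + 81.138 + 80.344) / 5 = 81.7176
s = sqrt(sum((x - mean)^2)/(n-1)) = 0.9830973
u_A = s / sqrt(n) = 0.9830973 / sqrt(5) = 0.43965448
u_B1 = 0.67 / sqrt(3) = 0.38682468
u_B2 = 0.458 / sqrt(6) = 0.18697772
u_B3 = 0.955 / sqrt(6) = 0.38987712
u_B4 = 1.398 / sqrt(6) = 0.57073111
uc = sqrt(0.43965448^2 + 0.38682468^2 + 0.18697772^2 + 0.38987712^2 + 0.57073111^2) = 0.92500175
U = k * uc = 2.58 * 0.92500175
U = 2.3865

2.3865


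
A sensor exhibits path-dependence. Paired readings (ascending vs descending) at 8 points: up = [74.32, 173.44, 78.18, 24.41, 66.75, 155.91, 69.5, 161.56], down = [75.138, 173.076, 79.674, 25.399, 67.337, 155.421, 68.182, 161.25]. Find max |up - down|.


|74.32 - 75.138| = 0.8180
|173.44 - 173.076| = 0.3640
|78.18 - 79.674| = 1.4940
|24.41 - 25.399| = 0.9890
|66.75 - 67.337| = 0.5870
|155.91 - 155.421| = 0.4890
|69.5 - 68.182| = 1.3180
|161.56 - 161.25| = 0.3100
hysteresis = max(diffs) = 1.4940

1.4940


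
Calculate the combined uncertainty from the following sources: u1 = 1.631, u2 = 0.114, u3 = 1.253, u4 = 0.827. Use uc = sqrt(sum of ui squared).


uc = sqrt(1.631^2 + 0.114^2 + 1.253^2 + 0.827^2)
uc = sqrt(4.927095)
uc = 2.2197

2.2197


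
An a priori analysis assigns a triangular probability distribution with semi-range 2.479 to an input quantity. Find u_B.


u_B = half_width / sqrt(6)
u_B = 2.479 / 2.4494897
u_B = 1.0120

1.0120


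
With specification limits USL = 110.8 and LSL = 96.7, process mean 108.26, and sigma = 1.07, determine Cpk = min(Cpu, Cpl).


Cpu = (USL - mean) / (3*sigma) = (110.8 - 108.26) / (3*1.07) = 0.7913
Cpl = (mean - LSL) / (3*sigma) = (108.26 - 96.7) / (3*1.07) = 3.6012
Cpk = min(Cpu, Cpl) = 0.7913

0.7913


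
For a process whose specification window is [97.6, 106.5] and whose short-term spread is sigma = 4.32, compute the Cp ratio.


Cp = (USL - LSL) / (6 * sigma)
= (106.5 - 97.6) / (6 * 4.32)
= 8.9000 / 25.9200
= 0.3434

0.3434


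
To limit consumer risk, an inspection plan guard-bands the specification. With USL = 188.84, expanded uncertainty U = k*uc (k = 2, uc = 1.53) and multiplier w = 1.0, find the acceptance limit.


U = k * uc = 2 * 1.53 = 3.06
guard band g = w * U = 1.0 * 3.06 = 3.06
AL = USL - g = 188.84 - 3.06
AL = 185.7800

185.7800


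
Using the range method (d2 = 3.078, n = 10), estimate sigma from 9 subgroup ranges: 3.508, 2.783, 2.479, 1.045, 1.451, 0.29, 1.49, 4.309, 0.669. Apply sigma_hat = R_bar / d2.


R_bar = (3.508 + 2.783 + 2.479 + 1.045 + 1.451 + 0.29 + 1.49 + 4.309 + 0.669) / 9
R_bar = 18.024 / 9 = 2.0026667
sigma_hat = R_bar / d2 = 2.0026667 / 3.078 = 0.6506

0.6506


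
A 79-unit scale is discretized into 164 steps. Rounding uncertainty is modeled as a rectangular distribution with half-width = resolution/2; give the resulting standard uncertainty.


resolution = range / divisions
resolution = 79 / 164 = 0.48170732
u_res = resolution / (2*sqrt(3))
u_res = 0.48170732 / 3.4641016
u_res = 0.1391

0.1391


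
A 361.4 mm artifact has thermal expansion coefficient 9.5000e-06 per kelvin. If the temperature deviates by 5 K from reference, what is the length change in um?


dL = L * alpha * dT
= 361.4 * 9.5000e-06 * 5
= 0.0171665 mm
dL_um = 0.0171665 * 1000 = 17.1665 um

17.1665


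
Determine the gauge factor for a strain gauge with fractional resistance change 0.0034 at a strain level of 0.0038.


GF = (dR/R) / epsilon
= 0.0034 / 0.0038
= 0.8947

0.8947


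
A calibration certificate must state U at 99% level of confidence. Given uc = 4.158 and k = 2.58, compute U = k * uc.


U = k * uc
U = 2.58 * 4.158
U = 10.7276

10.7276


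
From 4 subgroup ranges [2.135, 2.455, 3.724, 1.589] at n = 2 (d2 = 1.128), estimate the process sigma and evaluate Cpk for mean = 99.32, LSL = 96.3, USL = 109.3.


R_bar = (2.135 + 2.455 + 3.724 + 1.589) / 4 = 2.47575
sigma = R_bar / d2 = 2.47575 / 1.128 = 2.1948138
Cp = (USL - LSL)/(6*sigma) = (109.3 - 96.3)/(6*2.1948138) = 0.9872
Cpu = (109.3 - 99.32)/(3*2.1948138) = 1.5157
Cpl = (99.32 - 96.3)/(3*2.1948138) = 0.4587
Cpk = min(Cpu, Cpl) = 0.4587

0.4587


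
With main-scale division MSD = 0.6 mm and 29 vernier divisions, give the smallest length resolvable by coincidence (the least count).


LC = MSD / n_div
= 0.6 / 29
= 0.0207

0.0207


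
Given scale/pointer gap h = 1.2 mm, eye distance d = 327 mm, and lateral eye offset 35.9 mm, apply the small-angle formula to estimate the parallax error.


error = h * offset / d
= 1.2 * 35.9 / 327
= 0.1317

0.1317


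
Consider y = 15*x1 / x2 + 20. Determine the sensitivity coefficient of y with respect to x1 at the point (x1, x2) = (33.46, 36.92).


y = 15*x1 / x2 + 20
dy/dx1 = 15/x2
Evaluate at x2 = 36.92: c1 = 15 / 36.92
c1 = 0.4063

0.4063


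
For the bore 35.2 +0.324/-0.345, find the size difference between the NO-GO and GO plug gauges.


GO = nominal - lower_tol (smallest hole = maximum material condition)
GO = 35.2 - 0.345 = 34.855
NO-GO = nominal + upper_tol (largest hole = least material condition)
NO-GO = 35.2 + 0.324 = 35.524
spread = NO-GO - GO = 35.524 - 34.855 = 0.6690

0.6690


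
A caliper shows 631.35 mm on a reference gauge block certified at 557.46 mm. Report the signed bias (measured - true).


Systematic error = measured - true
= 631.35 - 557.46
= 73.8900

73.8900


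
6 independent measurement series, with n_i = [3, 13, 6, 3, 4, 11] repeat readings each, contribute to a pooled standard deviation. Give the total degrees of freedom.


nu = sum_i (n_i - 1)
nu = ((3 - 1) + (13 - 1) + (6 - 1) + (3 - 1) + (4 - 1) + (11 - 1))
nu = 2 + 12 + 5 + 2 + 3 + 10
nu = 34

34


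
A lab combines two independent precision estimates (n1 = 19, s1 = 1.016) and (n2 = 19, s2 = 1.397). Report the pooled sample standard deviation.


s_p = sqrt(((n1-1)*s1^2 + (n2-1)*s2^2) / (n1+n2-2))
numerator = (19-1)*1.016^2 + (19-1)*1.397^2 = 18.580608 + 35.128962 = 53.70957
denominator = 19 + 19 - 2 = 36
s_p^2 = 53.70957 / 36 = 1.4919325
s_p = sqrt(1.4919325) = 1.2214

1.2214


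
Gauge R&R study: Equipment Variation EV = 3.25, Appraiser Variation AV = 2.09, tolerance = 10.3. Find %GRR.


GRR = sqrt(EV^2 + AV^2) = sqrt(3.25^2 + 2.09^2) = 3.8640135
%GRR = GRR / tol * 100 = 3.8640135 / 10.3 * 100
%GRR = 37.5147

37.5147


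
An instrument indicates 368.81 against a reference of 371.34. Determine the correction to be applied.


Correction = standard - reading
= 371.34 - 368.81
= 2.5300

2.5300


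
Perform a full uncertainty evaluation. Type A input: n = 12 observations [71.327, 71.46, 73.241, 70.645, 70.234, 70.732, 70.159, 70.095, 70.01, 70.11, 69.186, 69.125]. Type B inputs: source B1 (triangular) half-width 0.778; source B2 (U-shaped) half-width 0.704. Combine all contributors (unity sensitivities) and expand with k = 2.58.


mean = (71.327 + 71.46 + 73.241 + 70.645 + 70.234 + 70.732 + 70.159 + 70.095 + 70.01 + 70.11 + 69.186 + 69.125) / 12 = 70.527
s = sqrt(sum((x - mean)^2)/(n-1)) = 1.1096762
u_A = s / sqrt(n) = 1.1096762 / sqrt(12) = 0.32033593
u_B1 = 0.778 / sqrt(6) = 0.31761717
u_B2 = 0.704 / sqrt(2) = 0.49780317
uc = sqrt(0.32033593^2 + 0.31761717^2 + 0.49780317^2) = 0.67179146
U = k * uc = 2.58 * 0.67179146
U = 1.7332

1.7332


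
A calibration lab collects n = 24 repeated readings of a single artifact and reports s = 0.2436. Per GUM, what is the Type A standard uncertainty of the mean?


u_A = s / sqrt(n)
u_A = 0.2436 / sqrt(24)
u_A = 0.2436 / 4.8989795
u_A = 0.0497

0.0497


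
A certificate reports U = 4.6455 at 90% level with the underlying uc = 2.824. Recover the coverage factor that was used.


k = U / uc
k = 4.6455 / 2.824
k = 1.645

1.645


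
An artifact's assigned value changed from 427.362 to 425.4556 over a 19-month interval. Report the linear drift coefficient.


rate = (v2 - v1) / months
= (425.4556 - 427.362) / 19
= -1.9064 / 19
= -0.1003

-0.1003


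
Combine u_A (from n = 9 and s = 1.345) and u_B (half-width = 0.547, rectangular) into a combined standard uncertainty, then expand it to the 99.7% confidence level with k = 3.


u_A = s / sqrt(n) = 1.345 / sqrt(9) = 0.44833333
u_B = half_width / sqrt(3) = 0.547 / sqrt(3) = 0.3158106
uc = sqrt(u_A^2 + u_B^2) = sqrt(0.44833333^2 + 0.3158106^2) = 0.54839685
U = k * uc = 3 * 0.54839685
U = 1.6452

1.6452


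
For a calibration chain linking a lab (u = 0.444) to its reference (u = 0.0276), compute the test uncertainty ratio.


TUR = u_lab / u_ref
= 0.444 / 0.0276
= 16.0870

16.0870


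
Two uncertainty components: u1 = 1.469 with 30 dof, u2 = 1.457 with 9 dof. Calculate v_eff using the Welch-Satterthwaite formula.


uc = sqrt(u1^2 + u2^2) = sqrt(1.469^2 + 1.457^2) = 2.0690118
v_eff = uc^4 / (u1^4/v1 + u2^4/v2)
= 2.0690118^4 / (1.469^4/30 + 1.457^4/9)
= 18.325333 / 0.6559474
v_eff = 27.9372

27.9372


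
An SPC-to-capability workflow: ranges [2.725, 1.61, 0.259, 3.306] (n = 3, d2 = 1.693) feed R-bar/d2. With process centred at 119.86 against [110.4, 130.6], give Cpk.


R_bar = (2.725 + 1.61 + 0.259 + 3.306) / 4 = 1.975
sigma = R_bar / d2 = 1.975 / 1.693 = 1.1665682
Cp = (USL - LSL)/(6*sigma) = (130.6 - 110.4)/(6*1.1665682) = 2.8860
Cpu = (130.6 - 119.86)/(3*1.1665682) = 3.0688
Cpl = (119.86 - 110.4)/(3*1.1665682) = 2.7031
Cpk = min(Cpu, Cpl) = 2.7031

2.7031


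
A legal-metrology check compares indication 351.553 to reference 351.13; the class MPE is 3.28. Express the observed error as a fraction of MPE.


e = indication - reference = 351.553 - 351.13 = 0.4230
|e| = 0.4230
ratio = |e| / MPE = 0.4230 / 3.28
ratio = 0.1290

0.1290


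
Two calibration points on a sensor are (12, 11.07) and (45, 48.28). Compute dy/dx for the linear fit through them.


slope = (y2 - y1) / (x2 - x1)
= (48.28 - 11.07) / (45 - 12)
= 37.2100 / 33
= 1.1276

1.1276


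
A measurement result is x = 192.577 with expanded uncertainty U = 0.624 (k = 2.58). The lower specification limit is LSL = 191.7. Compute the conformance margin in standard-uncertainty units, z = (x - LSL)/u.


u = U / k = 0.624 / 2.58 = 0.24186047
margin = |LSL - x| = |191.7 - 192.577| = 0.877
z = margin / u = 0.877 / 0.24186047
z = 3.6261

3.6261


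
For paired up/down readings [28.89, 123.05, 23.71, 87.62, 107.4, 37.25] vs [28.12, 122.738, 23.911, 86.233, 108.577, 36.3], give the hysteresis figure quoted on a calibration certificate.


|28.89 - 28.12| = 0.7700
|123.05 - 122.738| = 0.3120
|23.71 - 23.911| = 0.2010
|87.62 - 86.233| = 1.3870
|107.4 - 108.577| = 1.1770
|37.25 - 36.3| = 0.9500
hysteresis = max(diffs) = 1.3870

1.3870


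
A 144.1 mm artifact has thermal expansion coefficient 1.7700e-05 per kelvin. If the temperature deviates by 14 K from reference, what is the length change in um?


dL = L * alpha * dT
= 144.1 * 1.7700e-05 * 14
= 0.0357080 mm
dL_um = 0.0357080 * 1000 = 35.7080 um

35.7080


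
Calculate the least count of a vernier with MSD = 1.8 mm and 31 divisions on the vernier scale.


LC = MSD / n_div
= 1.8 / 31
= 0.0581

0.0581


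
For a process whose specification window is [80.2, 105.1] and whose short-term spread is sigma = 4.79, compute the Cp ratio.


Cp = (USL - LSL) / (6 * sigma)
= (105.1 - 80.2) / (6 * 4.79)
= 24.9000 / 28.7400
= 0.8664

0.8664


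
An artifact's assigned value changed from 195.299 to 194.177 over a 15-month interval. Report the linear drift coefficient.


rate = (v2 - v1) / months
= (194.177 - 195.299) / 15
= -1.1220 / 15
= -0.0748

-0.0748


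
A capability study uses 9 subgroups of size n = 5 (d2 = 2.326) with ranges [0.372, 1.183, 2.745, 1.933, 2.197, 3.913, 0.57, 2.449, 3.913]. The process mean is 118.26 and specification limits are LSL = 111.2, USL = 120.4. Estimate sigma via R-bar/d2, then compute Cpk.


R_bar = (0.372 + 1.183 + 2.745 + 1.933 + 2.197 + 3.913 + 0.57 + 2.449 + 3.913) / 9 = 2.1416667
sigma = R_bar / d2 = 2.1416667 / 2.326 = 0.92075095
Cp = (USL - LSL)/(6*sigma) = (120.4 - 111.2)/(6*0.92075095) = 1.6653
Cpu = (120.4 - 118.26)/(3*0.92075095) = 0.7747
Cpl = (118.26 - 111.2)/(3*0.92075095) = 2.5559
Cpk = min(Cpu, Cpl) = 0.7747

0.7747
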